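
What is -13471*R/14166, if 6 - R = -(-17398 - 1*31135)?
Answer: 653707217/14166 ≈ 46146.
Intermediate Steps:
R = -48527 (R = 6 - (-1)*(-17398 - 1*31135) = 6 - (-1)*(-17398 - 31135) = 6 - (-1)*(-48533) = 6 - 1*48533 = 6 - 48533 = -48527)
-13471*R/14166 = -13471/(14166/(-48527)) = -13471/(14166*(-1/48527)) = -13471/(-14166/48527) = -13471*(-48527/14166) = 653707217/14166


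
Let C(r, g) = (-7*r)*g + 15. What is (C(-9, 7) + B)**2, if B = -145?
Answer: 96721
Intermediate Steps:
C(r, g) = 15 - 7*g*r (C(r, g) = -7*g*r + 15 = 15 - 7*g*r)
(C(-9, 7) + B)**2 = ((15 - 7*7*(-9)) - 145)**2 = ((15 + 441) - 145)**2 = (456 - 145)**2 = 311**2 = 96721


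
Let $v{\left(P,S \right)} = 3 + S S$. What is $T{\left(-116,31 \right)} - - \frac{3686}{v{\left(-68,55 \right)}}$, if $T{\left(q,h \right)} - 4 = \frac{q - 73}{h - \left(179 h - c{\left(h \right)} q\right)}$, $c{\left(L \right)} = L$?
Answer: $\frac{860448}{164269} \approx 5.238$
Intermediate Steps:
$v{\left(P,S \right)} = 3 + S^{2}$
$T{\left(q,h \right)} = 4 + \frac{-73 + q}{- 178 h + h q}$ ($T{\left(q,h \right)} = 4 + \frac{q - 73}{h + \left(h q - 179 h\right)} = 4 + \frac{-73 + q}{h + \left(- 179 h + h q\right)} = 4 + \frac{-73 + q}{- 178 h + h q}$)
$T{\left(-116,31 \right)} - - \frac{3686}{v{\left(-68,55 \right)}} = \frac{-73 - 116 - 22072 + 4 \cdot 31 \left(-116\right)}{31 \left(-178 - 116\right)} - - \frac{3686}{3 + 55^{2}} = \frac{-73 - 116 - 22072 - 14384}{31 \left(-294\right)} - - \frac{3686}{3 + 3025} = \frac{1}{31} \left(- \frac{1}{294}\right) \left(-36645\right) - - \frac{3686}{3028} = \frac{1745}{434} - \left(-3686\right) \frac{1}{3028} = \frac{1745}{434} - - \frac{1843}{1514} = \frac{1745}{434} + \frac{1843}{1514} = \frac{860448}{164269}$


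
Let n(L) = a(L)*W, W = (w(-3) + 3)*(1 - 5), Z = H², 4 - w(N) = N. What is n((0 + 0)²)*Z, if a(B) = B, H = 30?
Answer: 0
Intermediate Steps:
w(N) = 4 - N
Z = 900 (Z = 30² = 900)
W = -40 (W = ((4 - 1*(-3)) + 3)*(1 - 5) = ((4 + 3) + 3)*(-4) = (7 + 3)*(-4) = 10*(-4) = -40)
n(L) = -40*L (n(L) = L*(-40) = -40*L)
n((0 + 0)²)*Z = -40*(0 + 0)²*900 = -40*0²*900 = -40*0*900 = 0*900 = 0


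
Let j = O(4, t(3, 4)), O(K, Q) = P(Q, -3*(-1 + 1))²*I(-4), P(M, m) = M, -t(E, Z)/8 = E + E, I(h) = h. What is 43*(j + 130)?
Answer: -390698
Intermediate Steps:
t(E, Z) = -16*E (t(E, Z) = -8*(E + E) = -16*E)
O(K, Q) = -4*Q² (O(K, Q) = Q²*(-4) = -4*Q²)
j = -9216 (j = -4*(-16*3)² = -4*(-48)² = -4*2304 = -9216)
43*(j + 130) = 43*(-9216 + 130) = 43*(-9086) = -390698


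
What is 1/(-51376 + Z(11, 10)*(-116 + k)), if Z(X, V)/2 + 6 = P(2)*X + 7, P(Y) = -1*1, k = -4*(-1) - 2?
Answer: -1/49096 ≈ -2.0368e-5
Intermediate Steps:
k = 2 (k = 4 - 2 = 2)
P(Y) = -1
Z(X, V) = 2 - 2*X (Z(X, V) = -12 + 2*(-X + 7) = -12 + 2*(7 - X) = -12 + (14 - 2*X) = 2 - 2*X)
1/(-51376 + Z(11, 10)*(-116 + k)) = 1/(-51376 + (2 - 2*11)*(-116 + 2)) = 1/(-51376 + (2 - 22)*(-114)) = 1/(-51376 - 20*(-114)) = 1/(-51376 + 2280) = 1/(-49096) = -1/49096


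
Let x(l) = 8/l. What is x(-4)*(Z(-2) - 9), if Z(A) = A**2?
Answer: 10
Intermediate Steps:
x(-4)*(Z(-2) - 9) = (8/(-4))*((-2)**2 - 9) = (8*(-1/4))*(4 - 9) = -2*(-5) = 10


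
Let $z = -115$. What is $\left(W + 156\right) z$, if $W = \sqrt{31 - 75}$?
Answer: $-17940 - 230 i \sqrt{11} \approx -17940.0 - 762.82 i$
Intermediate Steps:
$W = 2 i \sqrt{11}$ ($W = \sqrt{-44} = 2 i \sqrt{11} \approx 6.6332 i$)
$\left(W + 156\right) z = \left(2 i \sqrt{11} + 156\right) \left(-115\right) = \left(156 + 2 i \sqrt{11}\right) \left(-115\right) = -17940 - 230 i \sqrt{11}$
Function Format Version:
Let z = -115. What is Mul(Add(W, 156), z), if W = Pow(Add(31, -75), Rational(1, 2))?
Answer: Add(-17940, Mul(-230, I, Pow(11, Rational(1, 2)))) ≈ Add(-17940., Mul(-762.82, I))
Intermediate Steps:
W = Mul(2, I, Pow(11, Rational(1, 2))) (W = Pow(-44, Rational(1, 2)) = Mul(2, I, Pow(11, Rational(1, 2))) ≈ Mul(6.6332, I))
Mul(Add(W, 156), z) = Mul(Add(Mul(2, I, Pow(11, Rational(1, 2))), 156), -115) = Mul(Add(156, Mul(2, I, Pow(11, Rational(1, 2)))), -115) = Add(-17940, Mul(-230, I, Pow(11, Rational(1, 2))))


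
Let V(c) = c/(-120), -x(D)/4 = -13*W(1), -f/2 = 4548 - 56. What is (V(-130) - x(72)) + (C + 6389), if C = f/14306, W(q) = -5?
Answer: 570762649/85836 ≈ 6649.5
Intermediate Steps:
f = -8984 (f = -2*(4548 - 56) = -2*4492 = -8984)
x(D) = -260 (x(D) = -(-52)*(-5) = -4*65 = -260)
V(c) = -c/120 (V(c) = c*(-1/120) = -c/120)
C = -4492/7153 (C = -8984/14306 = -8984*1/14306 = -4492/7153 ≈ -0.62799)
(V(-130) - x(72)) + (C + 6389) = (-1/120*(-130) - 1*(-260)) + (-4492/7153 + 6389) = (13/12 + 260) + 45696025/7153 = 3133/12 + 45696025/7153 = 570762649/85836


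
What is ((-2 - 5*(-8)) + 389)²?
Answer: 182329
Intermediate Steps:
((-2 - 5*(-8)) + 389)² = ((-2 + 40) + 389)² = (38 + 389)² = 427² = 182329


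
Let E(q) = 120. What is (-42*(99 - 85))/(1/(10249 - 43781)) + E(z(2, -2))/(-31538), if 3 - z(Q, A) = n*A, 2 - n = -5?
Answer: 310914471444/15769 ≈ 1.9717e+7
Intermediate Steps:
n = 7 (n = 2 - 1*(-5) = 2 + 5 = 7)
z(Q, A) = 3 - 7*A
(-42*(99 - 85))/(1/(10249 - 43781)) + E(z(2, -2))/(-31538) = (-42*(99 - 85))/(1/(10249 - 43781)) + 120/(-31538) = (-42*14)/(1/(-33532)) + 120*(-1/31538) = -588/(-1/33532) - 60/15769 = -588*(-33532) - 60/15769 = 19716816 - 60/15769 = 310914471444/15769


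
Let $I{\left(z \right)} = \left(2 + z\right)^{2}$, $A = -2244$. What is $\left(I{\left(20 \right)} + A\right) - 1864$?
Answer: $-3624$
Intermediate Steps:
$\left(I{\left(20 \right)} + A\right) - 1864 = \left(\left(2 + 20\right)^{2} - 2244\right) - 1864 = \left(22^{2} - 2244\right) - 1864 = \left(484 - 2244\right) - 1864 = -1760 - 1864 = -3624$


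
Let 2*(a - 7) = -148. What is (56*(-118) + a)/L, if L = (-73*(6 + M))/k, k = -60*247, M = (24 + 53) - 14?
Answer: -32974500/1679 ≈ -19639.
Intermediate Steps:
a = -67 (a = 7 + (1/2)*(-148) = 7 - 74 = -67)
M = 63 (M = 77 - 14 = 63)
k = -14820
L = 1679/4940 (L = -73*(6 + 63)/(-14820) = -73*69*(-1/14820) = -5037*(-1/14820) = 1679/4940 ≈ 0.33988)
(56*(-118) + a)/L = (56*(-118) - 67)/(1679/4940) = (-6608 - 67)*(4940/1679) = -6675*4940/1679 = -32974500/1679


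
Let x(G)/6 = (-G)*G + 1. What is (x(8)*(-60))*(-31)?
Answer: -703080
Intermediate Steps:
x(G) = 6 - 6*G² (x(G) = 6*((-G)*G + 1) = 6*(-G² + 1) = 6*(1 - G²) = 6 - 6*G²)
(x(8)*(-60))*(-31) = ((6 - 6*8²)*(-60))*(-31) = ((6 - 6*64)*(-60))*(-31) = ((6 - 384)*(-60))*(-31) = -378*(-60)*(-31) = 22680*(-31) = -703080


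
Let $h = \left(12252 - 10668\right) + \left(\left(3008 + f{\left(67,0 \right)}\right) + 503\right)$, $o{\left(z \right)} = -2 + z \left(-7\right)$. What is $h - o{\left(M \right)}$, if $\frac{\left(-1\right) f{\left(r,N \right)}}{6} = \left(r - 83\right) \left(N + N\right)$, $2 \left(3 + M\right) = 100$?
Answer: $5426$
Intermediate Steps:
$M = 47$ ($M = -3 + \frac{1}{2} \cdot 100 = -3 + 50 = 47$)
$f{\left(r,N \right)} = - 12 N \left(-83 + r\right)$ ($f{\left(r,N \right)} = - 6 \left(r - 83\right) \left(N + N\right) = - 6 \left(-83 + r\right) 2 N = - 6 \cdot 2 N \left(-83 + r\right) = - 12 N \left(-83 + r\right)$)
$o{\left(z \right)} = -2 - 7 z$
$h = 5095$ ($h = \left(12252 - 10668\right) + \left(\left(3008 + 12 \cdot 0 \left(83 - 67\right)\right) + 503\right) = 1584 + \left(\left(3008 + 12 \cdot 0 \cdot 16\right) + 503\right) = 1584 + \left(\left(3008 + 0\right) + 503\right) = 1584 + \left(3008 + 503\right) = 1584 + 3511 = 5095$)
$h - o{\left(M \right)} = 5095 - \left(-2 - 329\right) = 5095 - -331 = 5095 + 331 = 5426$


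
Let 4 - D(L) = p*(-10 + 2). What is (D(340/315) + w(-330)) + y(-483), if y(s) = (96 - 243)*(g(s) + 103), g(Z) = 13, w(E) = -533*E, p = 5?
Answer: 158882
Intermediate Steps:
D(L) = 44 (D(L) = 4 - 5*(-10 + 2) = 4 - 5*(-8) = 4 - 1*(-40) = 4 + 40 = 44)
y(s) = -17052 (y(s) = (96 - 243)*(13 + 103) = -147*116 = -17052)
(D(340/315) + w(-330)) + y(-483) = (44 - 533*(-330)) - 17052 = (44 + 175890) - 17052 = 175934 - 17052 = 158882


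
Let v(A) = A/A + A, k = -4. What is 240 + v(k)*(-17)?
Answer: 291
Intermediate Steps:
v(A) = 1 + A
240 + v(k)*(-17) = 240 + (1 - 4)*(-17) = 240 - 3*(-17) = 240 + 51 = 291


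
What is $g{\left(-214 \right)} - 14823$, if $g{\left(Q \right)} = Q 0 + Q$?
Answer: $-15037$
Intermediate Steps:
$g{\left(Q \right)} = Q$ ($g{\left(Q \right)} = 0 + Q = Q$)
$g{\left(-214 \right)} - 14823 = -214 - 14823 = -15037$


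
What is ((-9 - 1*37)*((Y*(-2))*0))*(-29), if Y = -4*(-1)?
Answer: 0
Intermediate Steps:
Y = 4
((-9 - 1*37)*((Y*(-2))*0))*(-29) = ((-9 - 1*37)*((4*(-2))*0))*(-29) = ((-9 - 37)*(-8*0))*(-29) = -46*0*(-29) = 0*(-29) = 0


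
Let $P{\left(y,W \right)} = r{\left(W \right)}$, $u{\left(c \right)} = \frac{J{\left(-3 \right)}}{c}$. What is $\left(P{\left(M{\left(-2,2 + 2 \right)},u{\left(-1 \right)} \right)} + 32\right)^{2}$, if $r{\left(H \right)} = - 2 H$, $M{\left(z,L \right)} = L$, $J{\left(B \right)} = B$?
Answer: $676$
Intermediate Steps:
$u{\left(c \right)} = - \frac{3}{c}$
$P{\left(y,W \right)} = - 2 W$
$\left(P{\left(M{\left(-2,2 + 2 \right)},u{\left(-1 \right)} \right)} + 32\right)^{2} = \left(- 2 \left(- \frac{3}{-1}\right) + 32\right)^{2} = \left(- 2 \left(\left(-3\right) \left(-1\right)\right) + 32\right)^{2} = \left(\left(-2\right) 3 + 32\right)^{2} = \left(-6 + 32\right)^{2} = 26^{2} = 676$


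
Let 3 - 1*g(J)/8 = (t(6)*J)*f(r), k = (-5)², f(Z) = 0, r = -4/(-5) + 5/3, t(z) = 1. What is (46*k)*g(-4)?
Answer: 27600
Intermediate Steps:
r = 37/15 (r = -4*(-⅕) + 5*(⅓) = ⅘ + 5/3 = 37/15 ≈ 2.4667)
k = 25
g(J) = 24 (g(J) = 24 - 8*1*J*0 = 24 - 8*J*0 = 24 - 8*0 = 24 + 0 = 24)
(46*k)*g(-4) = (46*25)*24 = 1150*24 = 27600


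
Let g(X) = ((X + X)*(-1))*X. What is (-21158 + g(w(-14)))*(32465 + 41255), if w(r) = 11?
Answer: -1577608000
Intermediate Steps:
g(X) = -2*X² (g(X) = ((2*X)*(-1))*X = (-2*X)*X = -2*X²)
(-21158 + g(w(-14)))*(32465 + 41255) = (-21158 - 2*11²)*(32465 + 41255) = (-21158 - 2*121)*73720 = (-21158 - 242)*73720 = -21400*73720 = -1577608000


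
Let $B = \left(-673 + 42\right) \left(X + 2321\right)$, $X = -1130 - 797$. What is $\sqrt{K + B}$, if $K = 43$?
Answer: $3 i \sqrt{27619} \approx 498.57 i$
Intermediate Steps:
$X = -1927$ ($X = -1130 - 797 = -1927$)
$B = -248614$ ($B = \left(-673 + 42\right) \left(-1927 + 2321\right) = \left(-631\right) 394 = -248614$)
$\sqrt{K + B} = \sqrt{43 - 248614} = \sqrt{-248571} = 3 i \sqrt{27619}$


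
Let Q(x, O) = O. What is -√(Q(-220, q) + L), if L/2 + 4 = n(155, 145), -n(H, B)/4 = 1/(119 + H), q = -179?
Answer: -3*I*√390039/137 ≈ -13.676*I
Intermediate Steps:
n(H, B) = -4/(119 + H)
L = -1100/137 (L = -8 + 2*(-4/(119 + 155)) = -8 + 2*(-4/274) = -8 + 2*(-4*1/274) = -8 + 2*(-2/137) = -8 - 4/137 = -1100/137 ≈ -8.0292)
-√(Q(-220, q) + L) = -√(-179 - 1100/137) = -√(-25623/137) = -3*I*√390039/137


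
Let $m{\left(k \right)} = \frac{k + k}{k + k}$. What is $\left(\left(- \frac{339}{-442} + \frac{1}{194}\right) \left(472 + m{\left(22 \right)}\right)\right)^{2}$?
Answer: $\frac{61294744177216}{459544969} \approx 1.3338 \cdot 10^{5}$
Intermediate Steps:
$m{\left(k \right)} = 1$ ($m{\left(k \right)} = \frac{2 k}{2 k} = 2 k \frac{1}{2 k} = 1$)
$\left(\left(- \frac{339}{-442} + \frac{1}{194}\right) \left(472 + m{\left(22 \right)}\right)\right)^{2} = \left(\left(- \frac{339}{-442} + \frac{1}{194}\right) \left(472 + 1\right)\right)^{2} = \left(\left(\left(-339\right) \left(- \frac{1}{442}\right) + \frac{1}{194}\right) 473\right)^{2} = \left(\left(\frac{339}{442} + \frac{1}{194}\right) 473\right)^{2} = \left(\frac{16552}{21437} \cdot 473\right)^{2} = \left(\frac{7829096}{21437}\right)^{2} = \frac{61294744177216}{459544969}$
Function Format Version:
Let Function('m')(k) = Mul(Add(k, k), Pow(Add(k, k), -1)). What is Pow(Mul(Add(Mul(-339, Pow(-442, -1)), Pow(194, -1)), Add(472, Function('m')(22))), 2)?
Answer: Rational(61294744177216, 459544969) ≈ 1.3338e+5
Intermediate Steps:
Function('m')(k) = 1 (Function('m')(k) = Mul(Mul(2, k), Pow(Mul(2, k), -1)) = Mul(Mul(2, k), Mul(Rational(1, 2), Pow(k, -1))) = 1)
Pow(Mul(Add(Mul(-339, Pow(-442, -1)), Pow(194, -1)), Add(472, Function('m')(22))), 2) = Pow(Mul(Add(Mul(-339, Pow(-442, -1)), Pow(194, -1)), Add(472, 1)), 2) = Pow(Mul(Add(Mul(-339, Rational(-1, 442)), Rational(1, 194)), 473), 2) = Pow(Mul(Add(Rational(339, 442), Rational(1, 194)), 473), 2) = Pow(Mul(Rational(16552, 21437), 473), 2) = Pow(Rational(7829096, 21437), 2) = Rational(61294744177216, 459544969)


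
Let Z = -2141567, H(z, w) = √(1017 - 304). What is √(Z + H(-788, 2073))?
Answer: √(-2141567 + √713) ≈ 1463.4*I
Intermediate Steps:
H(z, w) = √713
√(Z + H(-788, 2073)) = √(-2141567 + √713)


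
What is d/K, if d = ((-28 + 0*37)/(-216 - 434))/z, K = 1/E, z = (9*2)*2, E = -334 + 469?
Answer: 21/130 ≈ 0.16154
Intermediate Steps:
E = 135
z = 36 (z = 18*2 = 36)
K = 1/135 ≈ 0.0074074
d = 7/5850 (d = ((-28 + 0*37)/(-216 - 434))/36 = ((-28 + 0)/(-650))*(1/36) = -28*(-1/650)*(1/36) = (14/325)*(1/36) = 7/5850 ≈ 0.0011966)
d/K = 7/(5850*(1/135)) = (7/5850)*135 = 21/130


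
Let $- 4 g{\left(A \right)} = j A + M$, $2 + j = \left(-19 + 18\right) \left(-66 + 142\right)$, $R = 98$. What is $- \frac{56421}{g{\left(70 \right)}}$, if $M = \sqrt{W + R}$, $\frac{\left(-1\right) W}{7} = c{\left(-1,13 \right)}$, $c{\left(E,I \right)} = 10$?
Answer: $- \frac{44008380}{1064699} - \frac{112842 \sqrt{7}}{7452893} \approx -41.374$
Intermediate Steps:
$W = -70$ ($W = \left(-7\right) 10 = -70$)
$j = -78$ ($j = -2 + \left(-19 + 18\right) \left(-66 + 142\right) = -2 - 76 = -78$)
$M = 2 \sqrt{7}$ ($M = \sqrt{-70 + 98} = \sqrt{28} = 2 \sqrt{7} \approx 5.2915$)
$g{\left(A \right)} = - \frac{\sqrt{7}}{2} + \frac{39 A}{2}$ ($g{\left(A \right)} = - \frac{- 78 A + 2 \sqrt{7}}{4} = - \frac{\sqrt{7}}{2} + \frac{39 A}{2}$)
$- \frac{56421}{g{\left(70 \right)}} = - \frac{56421}{- \frac{\sqrt{7}}{2} + \frac{39}{2} \cdot 70} = - \frac{56421}{- \frac{\sqrt{7}}{2} + 1365} = - \frac{56421}{1365 - \frac{\sqrt{7}}{2}}$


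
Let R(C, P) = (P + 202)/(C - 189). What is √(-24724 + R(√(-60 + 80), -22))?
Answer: 2*√(-1168254 + 12362*√5)/√(189 - 2*√5) ≈ 157.24*I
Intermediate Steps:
R(C, P) = (202 + P)/(-189 + C)
√(-24724 + R(√(-60 + 80), -22)) = √(-24724 + (202 - 22)/(-189 + √(-60 + 80))) = √(-24724 + 180/(-189 + √20)) = √(-24724 + 180/(-189 + 2*√5))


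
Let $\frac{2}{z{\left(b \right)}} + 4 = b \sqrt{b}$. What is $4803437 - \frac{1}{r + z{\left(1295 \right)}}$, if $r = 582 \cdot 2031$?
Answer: $\frac{7287813018624501222104291221}{1517207994739138822972} + \frac{1295 \sqrt{1295}}{1517207994739138822972} \approx 4.8034 \cdot 10^{6}$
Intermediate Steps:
$z{\left(b \right)} = \frac{2}{-4 + b^{\frac{3}{2}}}$ ($z{\left(b \right)} = \frac{2}{-4 + b \sqrt{b}} = \frac{2}{-4 + b^{\frac{3}{2}}}$)
$r = 1182042$
$4803437 - \frac{1}{r + z{\left(1295 \right)}} = 4803437 - \frac{1}{1182042 + \frac{2}{-4 + 1295^{\frac{3}{2}}}} = 4803437 - \frac{1}{1182042 + \frac{2}{-4 + 1295 \sqrt{1295}}}$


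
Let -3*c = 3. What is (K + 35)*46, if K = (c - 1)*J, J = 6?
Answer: 1058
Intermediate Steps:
c = -1 (c = -⅓*3 = -1)
K = -12 (K = (-1 - 1)*6 = -2*6 = -12)
(K + 35)*46 = (-12 + 35)*46 = 23*46 = 1058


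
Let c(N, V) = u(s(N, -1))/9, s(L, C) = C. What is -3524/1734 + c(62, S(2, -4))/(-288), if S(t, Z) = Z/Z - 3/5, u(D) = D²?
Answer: -1522657/749088 ≈ -2.0327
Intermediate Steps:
S(t, Z) = ⅖ (S(t, Z) = 1 - 3*⅕ = 1 - ⅗ = ⅖)
c(N, V) = ⅑ (c(N, V) = (-1)²/9 = 1*(⅑) = ⅑)
-3524/1734 + c(62, S(2, -4))/(-288) = -3524/1734 + (⅑)/(-288) = -3524*1/1734 + (⅑)*(-1/288) = -1762/867 - 1/2592 = -1522657/749088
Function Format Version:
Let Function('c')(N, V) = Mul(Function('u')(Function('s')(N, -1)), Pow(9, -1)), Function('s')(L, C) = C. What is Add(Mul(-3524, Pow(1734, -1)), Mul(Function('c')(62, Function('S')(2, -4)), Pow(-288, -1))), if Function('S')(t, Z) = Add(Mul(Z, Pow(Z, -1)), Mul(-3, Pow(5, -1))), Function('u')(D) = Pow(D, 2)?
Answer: Rational(-1522657, 749088) ≈ -2.0327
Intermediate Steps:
Function('S')(t, Z) = Rational(2, 5) (Function('S')(t, Z) = Add(1, Mul(-3, Rational(1, 5))) = Add(1, Rational(-3, 5)) = Rational(2, 5))
Function('c')(N, V) = Rational(1, 9) (Function('c')(N, V) = Mul(Pow(-1, 2), Pow(9, -1)) = Mul(1, Rational(1, 9)) = Rational(1, 9))
Add(Mul(-3524, Pow(1734, -1)), Mul(Function('c')(62, Function('S')(2, -4)), Pow(-288, -1))) = Add(Mul(-3524, Pow(1734, -1)), Mul(Rational(1, 9), Pow(-288, -1))) = Add(Mul(-3524, Rational(1, 1734)), Mul(Rational(1, 9), Rational(-1, 288))) = Add(Rational(-1762, 867), Rational(-1, 2592)) = Rational(-1522657, 749088)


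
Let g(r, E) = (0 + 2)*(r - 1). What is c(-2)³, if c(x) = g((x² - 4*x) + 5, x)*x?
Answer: -262144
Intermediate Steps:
g(r, E) = -2 + 2*r (g(r, E) = 2*(-1 + r) = -2 + 2*r)
c(x) = x*(8 - 8*x + 2*x²) (c(x) = (-2 + 2*((x² - 4*x) + 5))*x = (-2 + 2*(5 + x² - 4*x))*x = (-2 + (10 - 8*x + 2*x²))*x = (8 - 8*x + 2*x²)*x = x*(8 - 8*x + 2*x²))
c(-2)³ = (2*(-2)*(4 + (-2)² - 4*(-2)))³ = (2*(-2)*(4 + 4 + 8))³ = (2*(-2)*16)³ = (-64)³ = -262144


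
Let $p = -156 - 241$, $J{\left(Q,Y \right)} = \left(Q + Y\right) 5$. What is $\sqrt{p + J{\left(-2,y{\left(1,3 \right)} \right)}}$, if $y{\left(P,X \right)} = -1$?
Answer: $2 i \sqrt{103} \approx 20.298 i$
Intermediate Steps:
$J{\left(Q,Y \right)} = 5 Q + 5 Y$
$p = -397$ ($p = -156 - 241 = -397$)
$\sqrt{p + J{\left(-2,y{\left(1,3 \right)} \right)}} = \sqrt{-397 + \left(5 \left(-2\right) + 5 \left(-1\right)\right)} = \sqrt{-397 - 15} = \sqrt{-412} = 2 i \sqrt{103}$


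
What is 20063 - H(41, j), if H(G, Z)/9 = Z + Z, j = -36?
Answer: 20711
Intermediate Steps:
H(G, Z) = 18*Z (H(G, Z) = 9*(Z + Z) = 9*(2*Z) = 18*Z)
20063 - H(41, j) = 20063 - 18*(-36) = 20063 - 1*(-648) = 20063 + 648 = 20711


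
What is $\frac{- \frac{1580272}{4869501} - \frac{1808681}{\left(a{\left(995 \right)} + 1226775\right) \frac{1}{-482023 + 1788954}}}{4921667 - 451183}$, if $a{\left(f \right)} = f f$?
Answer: $- \frac{677096090091047183}{2838681030626313600} \approx -0.23852$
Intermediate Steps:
$a{\left(f \right)} = f^{2}$
$\frac{- \frac{1580272}{4869501} - \frac{1808681}{\left(a{\left(995 \right)} + 1226775\right) \frac{1}{-482023 + 1788954}}}{4921667 - 451183} = \frac{- \frac{1580272}{4869501} - \frac{1808681}{\left(995^{2} + 1226775\right) \frac{1}{-482023 + 1788954}}}{4921667 - 451183} = \frac{\left(-1580272\right) \frac{1}{4869501} - \frac{1808681}{\left(990025 + 1226775\right) \frac{1}{1306931}}}{4470484} = \left(- \frac{1580272}{4869501} - \frac{1808681}{2216800 \cdot \frac{1}{1306931}}\right) \frac{1}{4470484} = \left(- \frac{1580272}{4869501} - \frac{1808681}{\frac{2216800}{1306931}}\right) \frac{1}{4470484} = \left(- \frac{1580272}{4869501} - \frac{139048309883}{130400}\right) \frac{1}{4470484} = \left(- \frac{677096090091047183}{634982930400}\right) \frac{1}{4470484} = - \frac{677096090091047183}{2838681030626313600}$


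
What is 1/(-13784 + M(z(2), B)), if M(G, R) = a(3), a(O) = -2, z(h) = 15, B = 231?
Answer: -1/13786 ≈ -7.2537e-5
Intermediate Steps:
M(G, R) = -2
1/(-13784 + M(z(2), B)) = 1/(-13784 - 2) = 1/(-13786) = -1/13786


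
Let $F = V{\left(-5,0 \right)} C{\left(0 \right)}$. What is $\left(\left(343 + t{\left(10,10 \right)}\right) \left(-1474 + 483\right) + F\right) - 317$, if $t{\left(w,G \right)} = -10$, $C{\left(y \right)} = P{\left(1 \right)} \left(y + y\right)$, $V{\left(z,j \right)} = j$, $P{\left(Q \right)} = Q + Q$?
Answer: $-330320$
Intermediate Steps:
$P{\left(Q \right)} = 2 Q$
$C{\left(y \right)} = 4 y$ ($C{\left(y \right)} = 2 \cdot 1 \left(y + y\right) = 2 \cdot 2 y = 4 y$)
$F = 0$ ($F = 0 \cdot 4 \cdot 0 = 0 \cdot 0 = 0$)
$\left(\left(343 + t{\left(10,10 \right)}\right) \left(-1474 + 483\right) + F\right) - 317 = \left(\left(343 - 10\right) \left(-1474 + 483\right) + 0\right) - 317 = \left(333 \left(-991\right) + 0\right) - 317 = \left(-330003 + 0\right) - 317 = -330003 - 317 = -330320$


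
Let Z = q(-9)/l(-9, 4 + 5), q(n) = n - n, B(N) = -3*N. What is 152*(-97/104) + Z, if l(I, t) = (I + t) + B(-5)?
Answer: -1843/13 ≈ -141.77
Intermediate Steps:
l(I, t) = 15 + I + t (l(I, t) = (I + t) - 3*(-5) = (I + t) + 15 = 15 + I + t)
q(n) = 0
Z = 0 (Z = 0/(15 - 9 + (4 + 5)) = 0/(15 - 9 + 9) = 0/15 = 0*(1/15) = 0)
152*(-97/104) + Z = 152*(-97/104) + 0 = -1843/13 + 0 = -1843/13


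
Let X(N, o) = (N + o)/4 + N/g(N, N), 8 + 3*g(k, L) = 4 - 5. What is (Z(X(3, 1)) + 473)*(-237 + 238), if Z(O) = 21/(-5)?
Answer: 2344/5 ≈ 468.80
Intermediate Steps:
g(k, L) = -3 (g(k, L) = -8/3 + (4 - 5)/3 = -8/3 + (⅓)*(-1) = -8/3 - ⅓ = -3)
X(N, o) = -N/12 + o/4 (X(N, o) = (N + o)/4 + N/(-3) = (N + o)*(¼) + N*(-⅓) = (N/4 + o/4) - N/3 = -N/12 + o/4)
Z(O) = -21/5 (Z(O) = 21*(-⅕) = -21/5)
(Z(X(3, 1)) + 473)*(-237 + 238) = (-21/5 + 473)*(-237 + 238) = (2344/5)*1 = 2344/5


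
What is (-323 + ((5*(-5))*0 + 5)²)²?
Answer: 88804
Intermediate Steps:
(-323 + ((5*(-5))*0 + 5)²)² = (-323 + (-25*0 + 5)²)² = (-323 + (0 + 5)²)² = (-323 + 5²)² = (-323 + 25)² = (-298)² = 88804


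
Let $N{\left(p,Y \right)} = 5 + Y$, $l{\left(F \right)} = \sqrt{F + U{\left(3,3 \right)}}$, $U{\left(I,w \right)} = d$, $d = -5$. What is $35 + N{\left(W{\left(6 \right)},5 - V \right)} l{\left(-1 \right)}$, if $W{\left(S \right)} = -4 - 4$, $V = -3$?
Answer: $35 + 13 i \sqrt{6} \approx 35.0 + 31.843 i$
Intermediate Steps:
$U{\left(I,w \right)} = -5$
$W{\left(S \right)} = -8$
$l{\left(F \right)} = \sqrt{-5 + F}$ ($l{\left(F \right)} = \sqrt{F - 5} = \sqrt{-5 + F}$)
$35 + N{\left(W{\left(6 \right)},5 - V \right)} l{\left(-1 \right)} = 35 + \left(5 + \left(5 - -3\right)\right) \sqrt{-5 - 1} = 35 + \left(5 + \left(5 + 3\right)\right) \sqrt{-6} = 35 + \left(5 + 8\right) i \sqrt{6} = 35 + 13 i \sqrt{6}$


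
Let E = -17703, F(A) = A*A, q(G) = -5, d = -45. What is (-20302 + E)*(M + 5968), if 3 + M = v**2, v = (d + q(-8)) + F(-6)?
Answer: -234148805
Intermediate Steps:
F(A) = A**2
v = -14 (v = (-45 - 5) + (-6)**2 = -50 + 36 = -14)
M = 193 (M = -3 + (-14)**2 = -3 + 196 = 193)
(-20302 + E)*(M + 5968) = (-20302 - 17703)*(193 + 5968) = -38005*6161 = -234148805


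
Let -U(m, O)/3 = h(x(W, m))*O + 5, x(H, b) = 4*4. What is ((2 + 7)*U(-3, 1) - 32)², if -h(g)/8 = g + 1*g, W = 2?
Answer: 45495025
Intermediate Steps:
x(H, b) = 16
h(g) = -16*g (h(g) = -8*(g + 1*g) = -8*(g + g) = -16*g)
U(m, O) = -15 + 768*O (U(m, O) = -3*((-16*16)*O + 5) = -3*(-256*O + 5) = -3*(5 - 256*O) = -15 + 768*O)
((2 + 7)*U(-3, 1) - 32)² = ((2 + 7)*(-15 + 768*1) - 32)² = (9*(-15 + 768) - 32)² = (9*753 - 32)² = (6777 - 32)² = 6745² = 45495025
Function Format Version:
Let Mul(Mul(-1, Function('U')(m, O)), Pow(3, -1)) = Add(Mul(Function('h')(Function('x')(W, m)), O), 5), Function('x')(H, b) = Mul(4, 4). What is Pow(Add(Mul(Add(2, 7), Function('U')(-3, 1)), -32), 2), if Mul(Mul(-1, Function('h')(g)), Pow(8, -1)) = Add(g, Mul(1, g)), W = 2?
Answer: 45495025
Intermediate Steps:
Function('x')(H, b) = 16
Function('h')(g) = Mul(-16, g) (Function('h')(g) = Mul(-8, Add(g, Mul(1, g))) = Mul(-8, Add(g, g)) = Mul(-8, Mul(2, g)) = Mul(-16, g))
Function('U')(m, O) = Add(-15, Mul(768, O)) (Function('U')(m, O) = Mul(-3, Add(Mul(Mul(-16, 16), O), 5)) = Mul(-3, Add(Mul(-256, O), 5)) = Mul(-3, Add(5, Mul(-256, O))) = Add(-15, Mul(768, O)))
Pow(Add(Mul(Add(2, 7), Function('U')(-3, 1)), -32), 2) = Pow(Add(Mul(Add(2, 7), Add(-15, Mul(768, 1))), -32), 2) = Pow(Add(Mul(9, Add(-15, 768)), -32), 2) = Pow(Add(Mul(9, 753), -32), 2) = Pow(Add(6777, -32), 2) = Pow(6745, 2) = 45495025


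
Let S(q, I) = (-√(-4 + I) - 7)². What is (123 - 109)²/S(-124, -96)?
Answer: 196/(7 + 10*I)² ≈ -0.45025 - 1.236*I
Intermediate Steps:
S(q, I) = (-7 - √(-4 + I))²
(123 - 109)²/S(-124, -96) = (123 - 109)²/((7 + √(-4 - 96))²) = 14²/((7 + √(-100))²) = 196/((7 + 10*I)²) = 196/(7 + 10*I)²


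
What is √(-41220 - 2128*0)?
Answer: 6*I*√1145 ≈ 203.03*I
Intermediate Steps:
√(-41220 - 2128*0) = √(-41220 + 0) = √(-41220) = 6*I*√1145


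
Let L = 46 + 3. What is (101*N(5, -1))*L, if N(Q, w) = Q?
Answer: 24745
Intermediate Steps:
L = 49
(101*N(5, -1))*L = (101*5)*49 = 505*49 = 24745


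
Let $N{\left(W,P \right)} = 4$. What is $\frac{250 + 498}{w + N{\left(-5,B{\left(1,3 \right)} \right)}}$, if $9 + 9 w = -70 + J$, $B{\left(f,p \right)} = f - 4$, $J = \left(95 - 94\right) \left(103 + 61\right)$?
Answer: $\frac{612}{11} \approx 55.636$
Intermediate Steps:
$J = 164$ ($J = 1 \cdot 164 = 164$)
$B{\left(f,p \right)} = -4 + f$
$w = \frac{85}{9}$ ($w = -1 + \frac{-70 + 164}{9} = -1 + \frac{1}{9} \cdot 94 = -1 + \frac{94}{9} = \frac{85}{9} \approx 9.4444$)
$\frac{250 + 498}{w + N{\left(-5,B{\left(1,3 \right)} \right)}} = \frac{250 + 498}{\frac{85}{9} + 4} = \frac{748}{\frac{121}{9}} = 748 \cdot \frac{9}{121} = \frac{612}{11}$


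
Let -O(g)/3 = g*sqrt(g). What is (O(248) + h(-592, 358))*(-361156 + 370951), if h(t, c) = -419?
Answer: -4104105 - 14574960*sqrt(62) ≈ -1.1887e+8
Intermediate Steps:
O(g) = -3*g**(3/2) (O(g) = -3*g*sqrt(g) = -3*g**(3/2))
(O(248) + h(-592, 358))*(-361156 + 370951) = (-1488*sqrt(62) - 419)*(-361156 + 370951) = (-1488*sqrt(62) - 419)*9795 = (-419 - 1488*sqrt(62))*9795 = -4104105 - 14574960*sqrt(62)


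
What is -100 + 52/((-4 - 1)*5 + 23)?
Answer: -126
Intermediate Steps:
-100 + 52/((-4 - 1)*5 + 23) = -100 + 52/(-5*5 + 23) = -100 + 52/(-25 + 23) = -100 + 52/(-2) = -100 - 1/2*52 = -100 - 26 = -126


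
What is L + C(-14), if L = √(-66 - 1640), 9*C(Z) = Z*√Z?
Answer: I*(√1706 - 14*√14/9) ≈ 35.483*I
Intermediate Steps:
C(Z) = Z^(3/2)/9 (C(Z) = (Z*√Z)/9 = Z^(3/2)/9)
L = I*√1706 (L = √(-1706) = I*√1706 ≈ 41.304*I)
L + C(-14) = I*√1706 + (-14)^(3/2)/9 = I*√1706 + (-14*I*√14)/9 = I*√1706 - 14*I*√14/9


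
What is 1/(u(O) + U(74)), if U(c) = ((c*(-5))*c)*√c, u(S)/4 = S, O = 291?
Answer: -291/13868452676 - 6845*√74/13868452676 ≈ -4.2668e-6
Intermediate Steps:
u(S) = 4*S
U(c) = -5*c^(5/2) (U(c) = ((-5*c)*c)*√c = (-5*c²)*√c = -5*c^(5/2))
1/(u(O) + U(74)) = 1/(4*291 - 27380*√74) = 1/(1164 - 27380*√74)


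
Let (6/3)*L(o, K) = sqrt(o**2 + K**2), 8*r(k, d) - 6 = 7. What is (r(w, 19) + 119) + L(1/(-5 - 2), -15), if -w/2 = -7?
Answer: 965/8 + sqrt(11026)/14 ≈ 128.13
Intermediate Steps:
w = 14 (w = -2*(-7) = 14)
r(k, d) = 13/8 (r(k, d) = 3/4 + (1/8)*7 = 3/4 + 7/8 = 13/8)
L(o, K) = sqrt(K**2 + o**2)/2 (L(o, K) = sqrt(o**2 + K**2)/2 = sqrt(K**2 + o**2)/2)
(r(w, 19) + 119) + L(1/(-5 - 2), -15) = (13/8 + 119) + sqrt((-15)**2 + (1/(-5 - 2))**2)/2 = 965/8 + sqrt(225 + (1/(-7))**2)/2 = 965/8 + sqrt(225 + (-1/7)**2)/2 = 965/8 + sqrt(225 + 1/49)/2 = 965/8 + sqrt(11026/49)/2 = 965/8 + (sqrt(11026)/7)/2 = 965/8 + sqrt(11026)/14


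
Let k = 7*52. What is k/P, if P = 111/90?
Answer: 10920/37 ≈ 295.14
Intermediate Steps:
P = 37/30 (P = 111*(1/90) = 37/30 ≈ 1.2333)
k = 364
k/P = 364/(37/30) = (30/37)*364 = 10920/37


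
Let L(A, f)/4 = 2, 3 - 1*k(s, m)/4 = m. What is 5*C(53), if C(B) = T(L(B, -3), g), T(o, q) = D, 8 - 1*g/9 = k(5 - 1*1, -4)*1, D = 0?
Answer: 0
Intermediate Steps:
k(s, m) = 12 - 4*m
L(A, f) = 8 (L(A, f) = 4*2 = 8)
g = -180 (g = 72 - 9*(12 - 4*(-4)) = 72 - 9*(12 + 16) = 72 - 252 = -180)
T(o, q) = 0
C(B) = 0
5*C(53) = 5*0 = 0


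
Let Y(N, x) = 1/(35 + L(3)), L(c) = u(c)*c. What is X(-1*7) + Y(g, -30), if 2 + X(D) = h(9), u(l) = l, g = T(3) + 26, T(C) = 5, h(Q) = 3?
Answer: 45/44 ≈ 1.0227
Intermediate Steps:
g = 31 (g = 5 + 26 = 31)
X(D) = 1 (X(D) = -2 + 3 = 1)
L(c) = c² (L(c) = c*c = c²)
Y(N, x) = 1/44 (Y(N, x) = 1/(35 + 3²) = 1/(35 + 9) = 1/44)
X(-1*7) + Y(g, -30) = 1 + 1/44 = 45/44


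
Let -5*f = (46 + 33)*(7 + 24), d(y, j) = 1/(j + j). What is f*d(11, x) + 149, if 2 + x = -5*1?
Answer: 12879/70 ≈ 183.99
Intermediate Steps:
x = -7 (x = -2 - 5*1 = -2 - 5 = -7)
d(y, j) = 1/(2*j)
f = -2449/5 (f = -(46 + 33)*(7 + 24)/5 = -79*31/5 = -⅕*2449 = -2449/5 ≈ -489.80)
f*d(11, x) + 149 = -2449/(10*(-7)) + 149 = -2449*(-1)/(10*7) + 149 = -2449/5*(-1/14) + 149 = 2449/70 + 149 = 12879/70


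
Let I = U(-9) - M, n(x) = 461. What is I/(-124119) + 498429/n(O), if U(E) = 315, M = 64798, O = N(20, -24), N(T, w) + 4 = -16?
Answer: 61894235714/57218859 ≈ 1081.7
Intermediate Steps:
N(T, w) = -20 (N(T, w) = -4 - 16 = -20)
O = -20
I = -64483 (I = 315 - 1*64798 = 315 - 64798 = -64483)
I/(-124119) + 498429/n(O) = -64483/(-124119) + 498429/461 = -64483*(-1/124119) + 498429*(1/461) = 64483/124119 + 498429/461 = 61894235714/57218859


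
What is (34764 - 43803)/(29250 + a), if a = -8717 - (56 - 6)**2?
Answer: -3013/6011 ≈ -0.50125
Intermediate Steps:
a = -11217 (a = -8717 - 1*50**2 = -8717 - 1*2500 = -8717 - 2500 = -11217)
(34764 - 43803)/(29250 + a) = (34764 - 43803)/(29250 - 11217) = -9039/18033 = -9039*1/18033 = -3013/6011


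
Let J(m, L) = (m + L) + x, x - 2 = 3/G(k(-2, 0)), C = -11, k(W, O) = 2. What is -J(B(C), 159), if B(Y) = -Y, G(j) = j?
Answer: -347/2 ≈ -173.50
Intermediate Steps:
x = 7/2 (x = 2 + 3/2 = 7/2 ≈ 3.5000)
J(m, L) = 7/2 + L + m (J(m, L) = (m + L) + 7/2 = (L + m) + 7/2 = 7/2 + L + m)
-J(B(C), 159) = -(7/2 + 159 - 1*(-11)) = -(7/2 + 159 + 11) = -1*347/2 = -347/2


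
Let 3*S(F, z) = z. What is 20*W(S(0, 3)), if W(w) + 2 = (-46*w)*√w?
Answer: -960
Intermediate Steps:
S(F, z) = z/3
W(w) = -2 - 46*w^(3/2) (W(w) = -2 + (-46*w)*√w = -2 - 46*w^(3/2))
20*W(S(0, 3)) = 20*(-2 - 46*((⅓)*3)^(3/2)) = 20*(-2 - 46*1^(3/2)) = 20*(-2 - 46*1) = 20*(-2 - 46) = 20*(-48) = -960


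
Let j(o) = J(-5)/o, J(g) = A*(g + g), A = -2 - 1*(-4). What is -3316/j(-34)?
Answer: -28186/5 ≈ -5637.2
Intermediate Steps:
A = 2 (A = -2 + 4 = 2)
J(g) = 4*g (J(g) = 2*(g + g) = 2*(2*g) = 4*g)
j(o) = -20/o (j(o) = (4*(-5))/o = -20/o)
-3316/j(-34) = -3316/((-20/(-34))) = -3316/((-20*(-1/34))) = -3316/10/17 = -3316*17/10 = -28186/5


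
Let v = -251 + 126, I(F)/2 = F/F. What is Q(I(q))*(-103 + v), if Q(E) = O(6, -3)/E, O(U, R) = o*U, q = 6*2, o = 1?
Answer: -684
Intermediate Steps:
q = 12
I(F) = 2 (I(F) = 2*(F/F) = 2*1 = 2)
O(U, R) = U (O(U, R) = 1*U = U)
v = -125
Q(E) = 6/E
Q(I(q))*(-103 + v) = (6/2)*(-103 - 125) = (6*(1/2))*(-228) = 3*(-228) = -684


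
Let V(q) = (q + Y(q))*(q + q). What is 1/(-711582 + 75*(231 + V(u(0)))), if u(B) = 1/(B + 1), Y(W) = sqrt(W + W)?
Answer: -77123/53531609161 - 50*sqrt(2)/160594827483 ≈ -1.4411e-6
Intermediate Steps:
Y(W) = sqrt(2)*sqrt(W) (Y(W) = sqrt(2*W) = sqrt(2)*sqrt(W))
u(B) = 1/(1 + B)
V(q) = 2*q*(q + sqrt(2)*sqrt(q)) (V(q) = (q + sqrt(2)*sqrt(q))*(q + q) = (q + sqrt(2)*sqrt(q))*(2*q) = 2*q*(q + sqrt(2)*sqrt(q)))
1/(-711582 + 75*(231 + V(u(0)))) = 1/(-711582 + 75*(231 + 2*(1/(1 + 0) + sqrt(2)*sqrt(1/(1 + 0)))/(1 + 0))) = 1/(-711582 + 75*(231 + 2*(1/1 + sqrt(2)*sqrt(1/1))/1)) = 1/(-711582 + 75*(231 + 2*1*(1 + sqrt(2)*sqrt(1)))) = 1/(-711582 + 75*(231 + 2*1*(1 + sqrt(2)*1))) = 1/(-711582 + 75*(231 + 2*1*(1 + sqrt(2)))) = 1/(-711582 + 75*(231 + (2 + 2*sqrt(2)))) = 1/(-711582 + 75*(233 + 2*sqrt(2))) = 1/(-711582 + (17475 + 150*sqrt(2))) = 1/(-694107 + 150*sqrt(2))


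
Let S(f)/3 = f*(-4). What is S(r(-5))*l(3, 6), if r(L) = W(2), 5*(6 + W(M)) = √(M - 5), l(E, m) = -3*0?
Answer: 0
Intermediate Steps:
l(E, m) = 0
W(M) = -6 + √(-5 + M)/5 (W(M) = -6 + √(M - 5)/5 = -6 + √(-5 + M)/5)
r(L) = -6 + I*√3/5 (r(L) = -6 + √(-5 + 2)/5 = -6 + √(-3)/5 = -6 + (I*√3)/5 = -6 + I*√3/5)
S(f) = -12*f (S(f) = 3*(f*(-4)) = 3*(-4*f) = -12*f)
S(r(-5))*l(3, 6) = -12*(-6 + I*√3/5)*0 = (72 - 12*I*√3/5)*0 = 0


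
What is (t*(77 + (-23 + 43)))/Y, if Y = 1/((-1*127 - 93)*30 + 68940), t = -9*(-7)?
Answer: 380959740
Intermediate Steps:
t = 63
Y = 1/62340 (Y = 1/((-127 - 93)*30 + 68940) = 1/(-220*30 + 68940) = 1/(-6600 + 68940) = 1/62340 ≈ 1.6041e-5)
(t*(77 + (-23 + 43)))/Y = (63*(77 + (-23 + 43)))/(1/62340) = (63*(77 + 20))*62340 = (63*97)*62340 = 6111*62340 = 380959740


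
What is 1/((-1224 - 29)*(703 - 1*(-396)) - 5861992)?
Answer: -1/7239039 ≈ -1.3814e-7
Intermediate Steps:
1/((-1224 - 29)*(703 - 1*(-396)) - 5861992) = 1/(-1253*(703 + 396) - 5861992) = 1/(-1253*1099 - 5861992) = 1/(-1377047 - 5861992) = 1/(-7239039) = -1/7239039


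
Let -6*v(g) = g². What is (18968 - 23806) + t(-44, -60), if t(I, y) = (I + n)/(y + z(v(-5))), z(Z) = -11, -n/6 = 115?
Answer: -342764/71 ≈ -4827.7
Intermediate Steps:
v(g) = -g²/6
n = -690 (n = -6*115 = -690)
t(I, y) = (-690 + I)/(-11 + y) (t(I, y) = (I - 690)/(y - 11) = (-690 + I)/(-11 + y))
(18968 - 23806) + t(-44, -60) = (18968 - 23806) + (-690 - 44)/(-11 - 60) = -4838 - 734/(-71) = -4838 - 1/71*(-734) = -4838 + 734/71 = -342764/71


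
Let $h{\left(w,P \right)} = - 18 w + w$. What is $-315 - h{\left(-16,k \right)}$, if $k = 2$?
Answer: $-587$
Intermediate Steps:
$h{\left(w,P \right)} = - 17 w$
$-315 - h{\left(-16,k \right)} = -315 - \left(-17\right) \left(-16\right) = -315 - 272 = -587$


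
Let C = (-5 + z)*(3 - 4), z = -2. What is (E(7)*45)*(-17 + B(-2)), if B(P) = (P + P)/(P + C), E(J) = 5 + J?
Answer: -9612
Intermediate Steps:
C = 7 (C = (-5 - 2)*(3 - 4) = -7*(-1) = 7)
B(P) = 2*P/(7 + P) (B(P) = (P + P)/(P + 7) = (2*P)/(7 + P) = 2*P/(7 + P))
(E(7)*45)*(-17 + B(-2)) = ((5 + 7)*45)*(-17 + 2*(-2)/(7 - 2)) = (12*45)*(-17 + 2*(-2)/5) = 540*(-17 + 2*(-2)*(⅕)) = 540*(-17 - ⅘) = 540*(-89/5) = -9612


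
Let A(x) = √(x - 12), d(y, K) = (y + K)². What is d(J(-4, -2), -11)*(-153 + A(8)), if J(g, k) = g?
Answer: -34425 + 450*I ≈ -34425.0 + 450.0*I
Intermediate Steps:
d(y, K) = (K + y)²
A(x) = √(-12 + x)
d(J(-4, -2), -11)*(-153 + A(8)) = (-11 - 4)²*(-153 + √(-12 + 8)) = (-15)²*(-153 + √(-4)) = 225*(-153 + 2*I) = -34425 + 450*I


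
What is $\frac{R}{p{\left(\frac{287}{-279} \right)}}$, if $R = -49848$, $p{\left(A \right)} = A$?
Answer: $\frac{13907592}{287} \approx 48459.0$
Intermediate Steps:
$\frac{R}{p{\left(\frac{287}{-279} \right)}} = - \frac{49848}{287 \frac{1}{-279}} = - \frac{49848}{287 \left(- \frac{1}{279}\right)} = - \frac{49848}{- \frac{287}{279}} = \left(-49848\right) \left(- \frac{279}{287}\right) = \frac{13907592}{287}$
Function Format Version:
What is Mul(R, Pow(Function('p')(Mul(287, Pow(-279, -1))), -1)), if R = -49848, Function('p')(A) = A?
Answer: Rational(13907592, 287) ≈ 48459.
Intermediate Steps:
Mul(R, Pow(Function('p')(Mul(287, Pow(-279, -1))), -1)) = Mul(-49848, Pow(Mul(287, Pow(-279, -1)), -1)) = Mul(-49848, Pow(Mul(287, Rational(-1, 279)), -1)) = Mul(-49848, Pow(Rational(-287, 279), -1)) = Mul(-49848, Rational(-279, 287)) = Rational(13907592, 287)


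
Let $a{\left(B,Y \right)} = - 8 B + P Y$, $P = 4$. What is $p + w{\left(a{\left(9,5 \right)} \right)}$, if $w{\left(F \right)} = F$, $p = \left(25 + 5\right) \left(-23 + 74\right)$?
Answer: $1478$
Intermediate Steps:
$a{\left(B,Y \right)} = - 8 B + 4 Y$
$p = 1530$ ($p = 30 \cdot 51 = 1530$)
$p + w{\left(a{\left(9,5 \right)} \right)} = 1530 + \left(\left(-8\right) 9 + 4 \cdot 5\right) = 1530 + \left(-72 + 20\right) = 1530 - 52 = 1478$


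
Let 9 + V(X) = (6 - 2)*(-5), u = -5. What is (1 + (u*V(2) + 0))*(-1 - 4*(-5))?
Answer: 2774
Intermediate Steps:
V(X) = -29 (V(X) = -9 + (6 - 2)*(-5) = -9 + 4*(-5) = -9 - 20 = -29)
(1 + (u*V(2) + 0))*(-1 - 4*(-5)) = (1 + (-5*(-29) + 0))*(-1 - 4*(-5)) = (1 + (145 + 0))*(-1 + 20) = (1 + 145)*19 = 146*19 = 2774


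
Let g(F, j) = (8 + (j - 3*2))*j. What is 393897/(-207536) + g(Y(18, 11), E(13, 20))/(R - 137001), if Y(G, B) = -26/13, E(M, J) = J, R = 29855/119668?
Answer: -924101947123483/486067273143824 ≈ -1.9012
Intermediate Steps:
R = 29855/119668 (R = 29855*(1/119668) = 29855/119668 ≈ 0.24948)
Y(G, B) = -2 (Y(G, B) = -26*1/13 = -2)
g(F, j) = j*(2 + j) (g(F, j) = (8 + (j - 6))*j = (8 + (-6 + j))*j = (2 + j)*j = j*(2 + j))
393897/(-207536) + g(Y(18, 11), E(13, 20))/(R - 137001) = 393897/(-207536) + (20*(2 + 20))/(29855/119668 - 137001) = 393897*(-1/207536) + (20*22)/(-16394605813/119668) = -56271/29648 + 440*(-119668/16394605813) = -56271/29648 - 52653920/16394605813 = -924101947123483/486067273143824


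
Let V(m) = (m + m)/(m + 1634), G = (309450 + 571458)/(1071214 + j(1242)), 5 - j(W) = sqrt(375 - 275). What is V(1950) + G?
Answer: 1833722343/959803264 ≈ 1.9105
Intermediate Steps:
j(W) = -5 (j(W) = 5 - sqrt(375 - 275) = 5 - sqrt(100) = 5 - 1*10 = 5 - 10 = -5)
G = 880908/1071209 (G = (309450 + 571458)/(1071214 - 5) = 880908/1071209 ≈ 0.82235)
V(m) = 2*m/(1634 + m) (V(m) = (2*m)/(1634 + m) = 2*m/(1634 + m))
V(1950) + G = 2*1950/(1634 + 1950) + 880908/1071209 = 2*1950/3584 + 880908/1071209 = 2*1950*(1/3584) + 880908/1071209 = 975/896 + 880908/1071209 = 1833722343/959803264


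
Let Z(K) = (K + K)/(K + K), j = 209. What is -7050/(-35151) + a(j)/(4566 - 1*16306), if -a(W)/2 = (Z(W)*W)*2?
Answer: 9346103/34389395 ≈ 0.27177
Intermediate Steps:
Z(K) = 1 (Z(K) = (2*K)/((2*K)) = (2*K)*(1/(2*K)) = 1)
a(W) = -4*W (a(W) = -2*1*W*2 = -2*W*2 = -4*W)
-7050/(-35151) + a(j)/(4566 - 1*16306) = -7050/(-35151) + (-4*209)/(4566 - 1*16306) = -7050*(-1/35151) - 836/(4566 - 16306) = 2350/11717 - 836/(-11740) = 2350/11717 - 836*(-1/11740) = 2350/11717 + 209/2935 = 9346103/34389395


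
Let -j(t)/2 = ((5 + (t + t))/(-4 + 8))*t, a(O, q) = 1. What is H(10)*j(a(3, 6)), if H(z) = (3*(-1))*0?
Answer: 0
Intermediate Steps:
j(t) = -2*t*(5/4 + t/2) (j(t) = -2*(5 + (t + t))/(-4 + 8)*t = -2*(5 + 2*t)/4*t = -2*(5 + 2*t)*(¼)*t = -2*(5/4 + t/2)*t = -2*t*(5/4 + t/2))
H(z) = 0 (H(z) = -3*0 = 0)
H(10)*j(a(3, 6)) = 0*(-½*1*(5 + 2*1)) = 0*(-½*1*(5 + 2)) = 0*(-½*1*7) = 0*(-7/2) = 0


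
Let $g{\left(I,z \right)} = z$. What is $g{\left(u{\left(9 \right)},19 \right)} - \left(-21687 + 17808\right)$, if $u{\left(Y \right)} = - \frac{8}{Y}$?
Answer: $3898$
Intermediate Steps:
$g{\left(u{\left(9 \right)},19 \right)} - \left(-21687 + 17808\right) = 19 - \left(-21687 + 17808\right) = 19 - -3879 = 19 + 3879 = 3898$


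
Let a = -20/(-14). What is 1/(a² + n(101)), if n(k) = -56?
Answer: -49/2644 ≈ -0.018533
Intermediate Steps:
a = 10/7 (a = -20*(-1/14) = 10/7 ≈ 1.4286)
1/(a² + n(101)) = 1/((10/7)² - 56) = 1/(100/49 - 56) = 1/(-2644/49) = -49/2644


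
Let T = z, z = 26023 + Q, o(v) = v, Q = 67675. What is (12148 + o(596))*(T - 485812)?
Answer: -4997100816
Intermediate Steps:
z = 93698 (z = 26023 + 67675 = 93698)
T = 93698
(12148 + o(596))*(T - 485812) = (12148 + 596)*(93698 - 485812) = 12744*(-392114) = -4997100816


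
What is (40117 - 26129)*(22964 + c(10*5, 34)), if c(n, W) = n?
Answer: 321919832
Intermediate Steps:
(40117 - 26129)*(22964 + c(10*5, 34)) = (40117 - 26129)*(22964 + 10*5) = 13988*(22964 + 50) = 13988*23014 = 321919832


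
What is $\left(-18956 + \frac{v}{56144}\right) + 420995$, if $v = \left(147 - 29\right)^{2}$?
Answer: $\frac{5643022885}{14036} \approx 4.0204 \cdot 10^{5}$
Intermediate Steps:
$v = 13924$ ($v = 118^{2} = 13924$)
$\left(-18956 + \frac{v}{56144}\right) + 420995 = \left(-18956 + \frac{13924}{56144}\right) + 420995 = \left(-18956 + 13924 \cdot \frac{1}{56144}\right) + 420995 = \left(-18956 + \frac{3481}{14036}\right) + 420995 = - \frac{266062935}{14036} + 420995 = \frac{5643022885}{14036}$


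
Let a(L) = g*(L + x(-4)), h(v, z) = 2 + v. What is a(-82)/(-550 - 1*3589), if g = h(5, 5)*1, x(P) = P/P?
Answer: 567/4139 ≈ 0.13699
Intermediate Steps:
x(P) = 1
g = 7 (g = (2 + 5)*1 = 7*1 = 7)
a(L) = 7 + 7*L (a(L) = 7*(L + 1) = 7*(1 + L) = 7 + 7*L)
a(-82)/(-550 - 1*3589) = (7 + 7*(-82))/(-550 - 1*3589) = (7 - 574)/(-550 - 3589) = -567/(-4139) = -567*(-1/4139) = 567/4139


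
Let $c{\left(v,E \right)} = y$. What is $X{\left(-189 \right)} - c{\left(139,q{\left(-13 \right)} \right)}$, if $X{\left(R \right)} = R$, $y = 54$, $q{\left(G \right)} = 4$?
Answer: $-243$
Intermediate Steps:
$c{\left(v,E \right)} = 54$
$X{\left(-189 \right)} - c{\left(139,q{\left(-13 \right)} \right)} = -189 - 54 = -243$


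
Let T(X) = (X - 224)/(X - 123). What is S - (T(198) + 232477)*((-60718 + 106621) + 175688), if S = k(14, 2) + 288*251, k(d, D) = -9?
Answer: -3863599635734/75 ≈ -5.1515e+10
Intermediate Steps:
T(X) = (-224 + X)/(-123 + X)
S = 72279 (S = -9 + 288*251 = -9 + 72288 = 72279)
S - (T(198) + 232477)*((-60718 + 106621) + 175688) = 72279 - ((-224 + 198)/(-123 + 198) + 232477)*((-60718 + 106621) + 175688) = 72279 - (-26/75 + 232477)*(45903 + 175688) = 72279 - ((1/75)*(-26) + 232477)*221591 = 72279 - (-26/75 + 232477)*221591 = 72279 - 17435749*221591/75 = 72279 - 1*3863605056659/75 = 72279 - 3863605056659/75 = -3863599635734/75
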